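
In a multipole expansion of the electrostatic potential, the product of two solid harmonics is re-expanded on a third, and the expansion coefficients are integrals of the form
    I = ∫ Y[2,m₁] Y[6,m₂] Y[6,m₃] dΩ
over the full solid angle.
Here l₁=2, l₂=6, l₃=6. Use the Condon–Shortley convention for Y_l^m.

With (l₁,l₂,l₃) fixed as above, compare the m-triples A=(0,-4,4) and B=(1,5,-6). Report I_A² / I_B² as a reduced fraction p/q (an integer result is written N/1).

l's match ⇒ only the (l;m) 3-j factors differ between A and B.
A: triangle coeff Δ(2,6,6) = 1/90090; Σ_t [0,2]: t=0:+1/322560 t=1:−1/362880 t=2:+1/14515200 = 1/2419200; (3j)²=2/5005 [(2 6 6; 0 -4 4)], sign=+1
B: triangle coeff Δ(2,6,6) = 1/90090; Σ_t [1,1]: t=1:−1/7257600 = -1/7257600; (3j)²=11/455 [(2 6 6; 1 5 -6)], sign=-1
I_A²/I_B² = (2/5005)/(11/455) = 2/121

2/121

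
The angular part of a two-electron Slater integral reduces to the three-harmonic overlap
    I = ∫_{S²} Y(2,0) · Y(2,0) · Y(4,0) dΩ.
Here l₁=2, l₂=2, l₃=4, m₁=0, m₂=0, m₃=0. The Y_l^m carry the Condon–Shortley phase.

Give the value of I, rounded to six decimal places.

m-sum 0 ✓  L=8 even ✓  0≤4≤4 ✓
Π(2lᵢ+1) = 5×5×9 = 225
triangle coeff Δ(2,2,4) = 1/630
Σ_t [0,0]: t=0:+1/16 = 1/16
(3j)²=2/35 [(2 2 4; 0 0 0)], sign=+1
(m-triple is (0,0,0) — same symbol as above.)
⇒ 4πI² = 36/49
I = (+1)√(36/49/(4π)) = 0.24179554

0.241796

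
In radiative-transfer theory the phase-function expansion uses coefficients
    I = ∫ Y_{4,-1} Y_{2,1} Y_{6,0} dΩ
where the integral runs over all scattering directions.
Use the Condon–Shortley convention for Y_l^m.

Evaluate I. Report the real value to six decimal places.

0.174223

Checks pass: Σm=0; 12 even; l₃=6∈[2,6].
(2·4+1)(2·2+1)(2·6+1) = 585
Δ: 0! 8! 4! / 13! → 1/6435
sum: t=0:+1/2304 = 1/2304
3j²(4 2 6; 0 0 0) = Δ·Π!·Σ² = 5/143  (sign +1)
sum: t=0:+1/4320 = 1/4320
3j²(4 2 6; -1 1 0) = Δ·Π!·Σ² = 8/429  (sign +1)
combine: 4πI² = 585·5/143·8/429 = 600/1573
take √, sign +1: I = 0.17422334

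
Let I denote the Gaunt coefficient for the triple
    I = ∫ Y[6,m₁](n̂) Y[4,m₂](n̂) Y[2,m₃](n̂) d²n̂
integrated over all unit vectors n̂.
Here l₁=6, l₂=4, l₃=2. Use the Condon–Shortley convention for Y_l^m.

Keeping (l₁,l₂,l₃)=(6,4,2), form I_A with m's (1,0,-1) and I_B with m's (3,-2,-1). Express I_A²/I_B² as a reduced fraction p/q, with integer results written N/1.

25/36

l's match ⇒ only the (l;m) 3-j factors differ between A and B.
A: triangle coeff Δ(6,4,2) = 1/6435; Σ_t [4,4]: t=4:+1/3456 = 1/3456; (3j)²=35/1287 [(6 4 2; 1 0 -1)], sign=-1
B: triangle coeff Δ(6,4,2) = 1/6435; Σ_t [2,2]: t=2:+1/8640 = 1/8640; (3j)²=28/715 [(6 4 2; 3 -2 -1)], sign=-1
I_A²/I_B² = (35/1287)/(28/715) = 25/36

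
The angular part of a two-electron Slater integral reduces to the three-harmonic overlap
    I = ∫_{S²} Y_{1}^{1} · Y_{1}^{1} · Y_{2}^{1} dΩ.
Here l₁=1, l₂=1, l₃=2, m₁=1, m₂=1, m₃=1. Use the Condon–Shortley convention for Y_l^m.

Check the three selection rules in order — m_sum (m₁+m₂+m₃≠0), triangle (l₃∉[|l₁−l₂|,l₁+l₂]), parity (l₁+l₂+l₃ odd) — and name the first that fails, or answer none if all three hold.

m_sum

m₁+m₂+m₃ = 1 + 1 + 1 = 3  ✗
triangle: |1−1|=0 ≤ l₃=2 ≤ 1+1=2
parity: l₁+l₂+l₃ = 4 is even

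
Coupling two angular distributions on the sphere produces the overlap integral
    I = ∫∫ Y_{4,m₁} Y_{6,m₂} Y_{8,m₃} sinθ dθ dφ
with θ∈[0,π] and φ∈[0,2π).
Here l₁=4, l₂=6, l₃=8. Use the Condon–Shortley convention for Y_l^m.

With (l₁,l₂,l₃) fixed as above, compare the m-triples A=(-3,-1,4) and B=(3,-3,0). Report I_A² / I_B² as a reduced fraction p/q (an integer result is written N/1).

1375/3087

l's match ⇒ only the (l;m) 3-j factors differ between A and B.
A: triangle coeff Δ(4,6,8) = 1/23279256; Σ_t [1,2]: t=1:−1/12441600 t=2:+1/7257600 = 1/17418240; (3j)²=125/25194 [(4 6 8; -3 -1 4)], sign=+1
B: triangle coeff Δ(4,6,8) = 1/23279256; Σ_t [0,1]: t=0:+1/7257600 t=1:−1/58060800 = 1/8294400; (3j)²=1029/92378 [(4 6 8; 3 -3 0)], sign=+1
I_A²/I_B² = (125/25194)/(1029/92378) = 1375/3087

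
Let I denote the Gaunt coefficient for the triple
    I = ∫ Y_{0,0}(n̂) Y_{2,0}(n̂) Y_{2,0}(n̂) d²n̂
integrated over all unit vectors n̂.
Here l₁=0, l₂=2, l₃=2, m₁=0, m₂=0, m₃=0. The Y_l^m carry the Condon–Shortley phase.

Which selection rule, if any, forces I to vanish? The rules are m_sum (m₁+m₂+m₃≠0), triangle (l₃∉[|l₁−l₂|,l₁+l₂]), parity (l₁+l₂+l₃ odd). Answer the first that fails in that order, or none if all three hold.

azimuthal sum: 0 + 0 + 0 = 0  ✓
2 ≤ 2 ≤ 2 (triangle on l)  ✓
L = 0 + 2 + 2 = 4 (even)  ✓

none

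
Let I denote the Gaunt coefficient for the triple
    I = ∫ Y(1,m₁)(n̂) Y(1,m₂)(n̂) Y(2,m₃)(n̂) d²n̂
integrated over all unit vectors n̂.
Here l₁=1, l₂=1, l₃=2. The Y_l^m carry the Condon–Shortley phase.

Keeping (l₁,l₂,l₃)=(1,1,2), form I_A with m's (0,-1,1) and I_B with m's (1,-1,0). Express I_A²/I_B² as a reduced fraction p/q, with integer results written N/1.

3/1

l's match ⇒ only the (l;m) 3-j factors differ between A and B.
A: triangle coeff Δ(1,1,2) = 1/30; Σ_t [0,0]: t=0:+1/2 = 1/2; (3j)²=1/10 [(1 1 2; 0 -1 1)], sign=-1
B: triangle coeff Δ(1,1,2) = 1/30; Σ_t [0,0]: t=0:+1/4 = 1/4; (3j)²=1/30 [(1 1 2; 1 -1 0)], sign=+1
I_A²/I_B² = (1/10)/(1/30) = 3/1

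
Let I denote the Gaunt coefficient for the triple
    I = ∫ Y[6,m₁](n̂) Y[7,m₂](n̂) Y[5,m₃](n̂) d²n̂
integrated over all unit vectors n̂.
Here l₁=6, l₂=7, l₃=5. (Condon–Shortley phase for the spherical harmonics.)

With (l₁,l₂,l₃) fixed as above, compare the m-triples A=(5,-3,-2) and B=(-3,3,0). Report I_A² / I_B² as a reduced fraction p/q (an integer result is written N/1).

48125/24642

Same 6,7,5: normalisation and zero-m 3j drop out of the ratio.
A: Δ: 8! 4! 6! / 19! → 1/174594420; sum: t=0:+1/11612160 t=1:−1/4354560 = -1/6967296; 3j²(6 7 5; 5 -3 -2) = Δ·Π!·Σ² = 625/50388  (sign +1)
B: Δ: 8! 4! 6! / 19! → 1/174594420; sum: t=5:−1/2073600 t=6:+1/414720 t=7:−1/725760 t=8:+1/11612160 = 37/58060800; 3j²(6 7 5; -3 3 0) = Δ·Π!·Σ² = 4107/646646  (sign -1)
I_A²/I_B² = (625/50388)/(4107/646646) = 48125/24642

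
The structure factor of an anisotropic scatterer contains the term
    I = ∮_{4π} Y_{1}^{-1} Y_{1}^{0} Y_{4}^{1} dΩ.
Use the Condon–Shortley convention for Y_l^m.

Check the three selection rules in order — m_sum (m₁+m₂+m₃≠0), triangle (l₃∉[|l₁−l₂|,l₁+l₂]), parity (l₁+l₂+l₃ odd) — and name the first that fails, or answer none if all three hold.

Σmᵢ = 0  ✓
l₃∈[|l₁−l₂|,l₁+l₂]=[0,2], have l₃=4  ✗
Σlᵢ = 6 ⇒ even

triangle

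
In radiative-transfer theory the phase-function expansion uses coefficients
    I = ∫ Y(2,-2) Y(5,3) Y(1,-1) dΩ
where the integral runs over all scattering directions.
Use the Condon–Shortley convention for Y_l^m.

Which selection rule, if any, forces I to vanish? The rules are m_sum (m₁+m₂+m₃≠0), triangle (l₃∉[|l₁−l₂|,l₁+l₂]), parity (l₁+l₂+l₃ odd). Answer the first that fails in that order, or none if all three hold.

triangle

Σmᵢ = 0  ✓
l₃∈[|l₁−l₂|,l₁+l₂]=[3,7], have l₃=1  ✗
Σlᵢ = 8 ⇒ even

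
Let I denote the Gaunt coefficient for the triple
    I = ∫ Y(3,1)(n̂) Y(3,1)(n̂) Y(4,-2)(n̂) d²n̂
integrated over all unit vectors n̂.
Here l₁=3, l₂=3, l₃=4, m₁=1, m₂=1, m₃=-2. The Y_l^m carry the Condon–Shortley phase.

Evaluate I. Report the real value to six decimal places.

Checks pass: Σm=0; 10 even; l₃=4∈[0,6].
(2·3+1)(2·3+1)(2·4+1) = 441
Δ: 2! 4! 4! / 11! → 1/34650
sum: t=0:+1/72 t=1:−1/16 t=2:+1/72 = -5/144
3j²(3 3 4; 0 0 0) = Δ·Π!·Σ² = 2/77  (sign -1)
sum: t=0:+1/192 t=1:−1/36 t=2:+1/192 = -5/288
3j²(3 3 4; 1 1 -2) = Δ·Π!·Σ² = 20/693  (sign -1)
combine: 4πI² = 441·2/77·20/693 = 40/121
take √, sign +1: I = 0.16219310

0.162193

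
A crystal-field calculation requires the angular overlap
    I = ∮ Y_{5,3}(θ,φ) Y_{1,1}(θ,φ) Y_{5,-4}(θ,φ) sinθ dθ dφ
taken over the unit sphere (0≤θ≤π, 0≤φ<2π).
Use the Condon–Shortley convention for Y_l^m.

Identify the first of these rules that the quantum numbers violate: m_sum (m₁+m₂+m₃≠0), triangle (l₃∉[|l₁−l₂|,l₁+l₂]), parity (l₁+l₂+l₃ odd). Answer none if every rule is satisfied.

azimuthal sum: 3 + 1 − 4 = 0  ✓
4 ≤ 5 ≤ 6 (triangle on l)  ✓
L = 5 + 1 + 5 = 11 (odd)  ✗

parity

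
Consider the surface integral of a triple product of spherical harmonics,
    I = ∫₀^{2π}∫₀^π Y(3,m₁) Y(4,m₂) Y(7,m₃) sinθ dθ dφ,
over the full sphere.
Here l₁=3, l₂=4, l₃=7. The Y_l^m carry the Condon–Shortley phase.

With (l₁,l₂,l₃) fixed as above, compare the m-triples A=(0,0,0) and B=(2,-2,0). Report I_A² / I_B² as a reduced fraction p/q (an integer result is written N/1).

l's match ⇒ only the (l;m) 3-j factors differ between A and B.
A: triangle coeff Δ(3,4,7) = 1/45045; Σ_t [0,0]: t=0:+1/20736 = 1/20736; (3j)²=35/1287 [(3 4 7; 0 0 0)], sign=-1
B: triangle coeff Δ(3,4,7) = 1/45045; Σ_t [0,0]: t=0:+1/172800 = 1/172800; (3j)²=7/2145 [(3 4 7; 2 -2 0)], sign=-1
I_A²/I_B² = (35/1287)/(7/2145) = 25/3

25/3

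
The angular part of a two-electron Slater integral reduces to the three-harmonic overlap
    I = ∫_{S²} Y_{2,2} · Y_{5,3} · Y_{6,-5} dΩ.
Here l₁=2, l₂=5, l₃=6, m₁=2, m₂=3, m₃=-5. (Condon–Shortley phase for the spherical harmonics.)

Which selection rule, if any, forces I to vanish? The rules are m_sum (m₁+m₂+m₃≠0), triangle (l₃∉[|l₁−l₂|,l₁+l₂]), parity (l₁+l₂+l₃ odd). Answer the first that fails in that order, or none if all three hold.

parity

m₁+m₂+m₃ = 2 + 3 − 5 = 0  ✓
triangle: |2−5|=3 ≤ l₃=6 ≤ 2+5=7  ✓
parity: l₁+l₂+l₃ = 13 is odd  ✗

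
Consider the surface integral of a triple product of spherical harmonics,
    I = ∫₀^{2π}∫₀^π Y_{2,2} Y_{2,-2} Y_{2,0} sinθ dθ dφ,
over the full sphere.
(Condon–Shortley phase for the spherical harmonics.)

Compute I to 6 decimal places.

m-sum 0 ✓  L=6 even ✓  0≤2≤4 ✓
Π(2lᵢ+1) = 5×5×5 = 125
triangle coeff Δ(2,2,2) = 1/630
Σ_t [0,2]: t=0:+1/8 t=1:−1/1 t=2:+1/8 = -3/4
(3j)²=2/35 [(2 2 2; 0 0 0)], sign=-1
Σ_t [0,0]: t=0:+1/8 = 1/8
(3j)²=2/35 [(2 2 2; 2 -2 0)], sign=+1
⇒ 4πI² = 20/49
I = (-1)√(20/49/(4π)) = -0.18022375

-0.180224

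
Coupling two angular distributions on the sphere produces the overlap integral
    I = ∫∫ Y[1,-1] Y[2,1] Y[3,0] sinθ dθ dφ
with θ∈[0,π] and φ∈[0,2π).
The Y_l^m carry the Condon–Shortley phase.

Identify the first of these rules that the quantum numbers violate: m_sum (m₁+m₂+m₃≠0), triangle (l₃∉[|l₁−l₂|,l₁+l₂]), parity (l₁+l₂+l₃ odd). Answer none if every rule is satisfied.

azimuthal sum: -1 + 1 + 0 = 0  ✓
1 ≤ 3 ≤ 3 (triangle on l)  ✓
L = 1 + 2 + 3 = 6 (even)  ✓

none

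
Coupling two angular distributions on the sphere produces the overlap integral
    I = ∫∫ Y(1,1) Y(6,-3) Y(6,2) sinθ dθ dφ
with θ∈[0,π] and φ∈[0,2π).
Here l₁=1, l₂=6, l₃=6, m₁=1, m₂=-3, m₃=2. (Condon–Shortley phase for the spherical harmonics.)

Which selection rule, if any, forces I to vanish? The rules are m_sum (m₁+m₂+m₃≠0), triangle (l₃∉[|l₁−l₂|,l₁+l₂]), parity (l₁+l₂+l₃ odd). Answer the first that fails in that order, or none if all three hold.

Σmᵢ = 0  ✓
l₃∈[|l₁−l₂|,l₁+l₂]=[5,7], have l₃=6  ✓
Σlᵢ = 13 ⇒ odd  ✗

parity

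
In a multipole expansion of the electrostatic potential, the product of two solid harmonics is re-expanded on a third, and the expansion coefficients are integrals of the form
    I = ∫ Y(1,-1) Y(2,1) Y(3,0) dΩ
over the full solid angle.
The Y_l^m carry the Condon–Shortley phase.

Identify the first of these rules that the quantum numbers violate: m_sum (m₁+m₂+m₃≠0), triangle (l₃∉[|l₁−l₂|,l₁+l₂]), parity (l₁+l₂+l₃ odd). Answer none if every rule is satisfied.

azimuthal sum: -1 + 1 + 0 = 0  ✓
1 ≤ 3 ≤ 3 (triangle on l)  ✓
L = 1 + 2 + 3 = 6 (even)  ✓

none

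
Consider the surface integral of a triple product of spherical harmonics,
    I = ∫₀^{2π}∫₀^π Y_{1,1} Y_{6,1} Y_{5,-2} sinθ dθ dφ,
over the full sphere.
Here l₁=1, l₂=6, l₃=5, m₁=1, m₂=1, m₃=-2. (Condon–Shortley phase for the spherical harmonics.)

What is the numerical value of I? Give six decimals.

-0.129207

m-sum 0 ✓  L=12 even ✓  5≤5≤7 ✓
Π(2lᵢ+1) = 3×13×11 = 429
triangle coeff Δ(1,6,5) = 1/858
Σ_t [1,1]: t=1:−1/14400 = -1/14400
(3j)²=6/143 [(1 6 5; 0 0 0)], sign=+1
Σ_t [0,0]: t=0:+1/60480 = 1/60480
(3j)²=5/429 [(1 6 5; 1 1 -2)], sign=-1
⇒ 4πI² = 30/143
I = (-1)√(30/143/(4π)) = -0.12920749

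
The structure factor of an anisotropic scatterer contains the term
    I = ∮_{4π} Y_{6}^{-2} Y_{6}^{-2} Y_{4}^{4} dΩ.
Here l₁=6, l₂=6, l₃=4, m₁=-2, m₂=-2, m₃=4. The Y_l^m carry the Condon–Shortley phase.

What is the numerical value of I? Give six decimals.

0.176698

m-sum 0 ✓  L=16 even ✓  0≤4≤12 ✓
Π(2lᵢ+1) = 13×13×9 = 1521
triangle coeff Δ(6,6,4) = 1/15315300
Σ_t [2,6]: t=2:+1/829440 t=3:−1/25920 t=4:+1/9216 t=5:−1/25920 t=6:+1/829440 = 7/207360
(3j)²=28/2431 [(6 6 4; 0 0 0)], sign=+1
Σ_t [4,4]: t=4:+1/331776 = 1/331776
(3j)²=490/21879 [(6 6 4; -2 -2 4)], sign=+1
⇒ 4πI² = 13720/34969
I = (+1)√(13720/34969/(4π)) = 0.17669755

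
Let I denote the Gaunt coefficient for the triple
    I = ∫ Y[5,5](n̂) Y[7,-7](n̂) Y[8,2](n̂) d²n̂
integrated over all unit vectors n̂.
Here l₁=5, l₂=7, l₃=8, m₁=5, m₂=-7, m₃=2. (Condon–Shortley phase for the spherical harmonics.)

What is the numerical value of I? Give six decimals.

0.021186

Checks pass: Σm=0; 20 even; l₃=8∈[2,12].
(2·5+1)(2·7+1)(2·8+1) = 2805
Δ: 4! 6! 10! / 21! → 1/814773960
sum: t=0:+1/87091200 t=1:−1/4976640 t=2:+1/2073600 t=3:−1/4976640 t=4:+1/87091200 = 1/9676800
3j²(5 7 8; 0 0 0) = Δ·Π!·Σ² = 360/46189  (sign +1)
sum: t=0:+1/62705664000 = 1/62705664000
3j²(5 7 8; 5 -7 2) = Δ·Π!·Σ² = 1/3876  (sign +1)
combine: 4πI² = 2805·360/46189·1/3876 = 450/79781
take √, sign +1: I = 0.02118613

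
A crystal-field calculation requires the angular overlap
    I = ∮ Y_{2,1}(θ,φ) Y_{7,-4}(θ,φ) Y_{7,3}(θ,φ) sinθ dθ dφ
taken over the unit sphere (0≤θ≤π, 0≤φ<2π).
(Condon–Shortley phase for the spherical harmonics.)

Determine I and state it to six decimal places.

0.162315

m-sum 0 ✓  L=16 even ✓  5≤7≤9 ✓
Π(2lᵢ+1) = 5×15×15 = 1125
triangle coeff Δ(2,7,7) = 1/185640
Σ_t [0,2]: t=0:+1/2419200 t=1:−1/518400 t=2:+1/2419200 = -1/907200
(3j)²=56/3315 [(2 7 7; 0 0 0)], sign=+1
Σ_t [0,1]: t=0:+1/4354560 t=1:−1/14515200 = 1/6220800
(3j)²=77/4420 [(2 7 7; 1 -4 3)], sign=+1
⇒ 4πI² = 16170/48841
I = (+1)√(16170/48841/(4π)) = 0.16231468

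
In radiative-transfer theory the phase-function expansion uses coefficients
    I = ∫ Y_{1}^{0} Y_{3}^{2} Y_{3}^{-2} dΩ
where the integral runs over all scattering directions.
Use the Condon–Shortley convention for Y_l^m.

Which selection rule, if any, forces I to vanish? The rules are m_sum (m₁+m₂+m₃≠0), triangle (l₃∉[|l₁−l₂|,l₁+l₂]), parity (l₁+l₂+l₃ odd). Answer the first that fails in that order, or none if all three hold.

parity

Σmᵢ = 0  ✓
l₃∈[|l₁−l₂|,l₁+l₂]=[2,4], have l₃=3  ✓
Σlᵢ = 7 ⇒ odd  ✗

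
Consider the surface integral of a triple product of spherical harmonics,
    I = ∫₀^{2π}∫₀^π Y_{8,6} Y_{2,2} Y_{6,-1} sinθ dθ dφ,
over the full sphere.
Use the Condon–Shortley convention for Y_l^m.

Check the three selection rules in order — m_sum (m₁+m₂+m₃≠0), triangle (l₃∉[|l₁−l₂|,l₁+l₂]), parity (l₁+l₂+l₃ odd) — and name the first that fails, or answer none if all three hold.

m_sum

m₁+m₂+m₃ = 6 + 2 − 1 = 7  ✗
triangle: |8−2|=6 ≤ l₃=6 ≤ 8+2=10
parity: l₁+l₂+l₃ = 16 is even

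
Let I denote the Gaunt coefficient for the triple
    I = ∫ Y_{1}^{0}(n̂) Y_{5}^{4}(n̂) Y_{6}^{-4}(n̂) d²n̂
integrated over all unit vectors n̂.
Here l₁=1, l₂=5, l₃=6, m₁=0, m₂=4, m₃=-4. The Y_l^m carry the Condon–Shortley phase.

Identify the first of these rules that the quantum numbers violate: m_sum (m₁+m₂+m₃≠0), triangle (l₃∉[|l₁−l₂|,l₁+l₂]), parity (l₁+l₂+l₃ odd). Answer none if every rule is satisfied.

Σmᵢ = 0  ✓
l₃∈[|l₁−l₂|,l₁+l₂]=[4,6], have l₃=6  ✓
Σlᵢ = 12 ⇒ even  ✓

none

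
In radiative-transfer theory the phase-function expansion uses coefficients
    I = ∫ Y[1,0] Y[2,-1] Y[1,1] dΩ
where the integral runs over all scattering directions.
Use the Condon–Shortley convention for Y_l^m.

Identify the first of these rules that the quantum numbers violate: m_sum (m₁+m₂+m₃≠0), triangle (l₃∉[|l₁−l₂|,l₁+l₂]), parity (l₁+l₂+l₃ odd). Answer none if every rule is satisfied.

none

m₁+m₂+m₃ = 0 − 1 + 1 = 0  ✓
triangle: |1−2|=1 ≤ l₃=1 ≤ 1+2=3  ✓
parity: l₁+l₂+l₃ = 4 is even  ✓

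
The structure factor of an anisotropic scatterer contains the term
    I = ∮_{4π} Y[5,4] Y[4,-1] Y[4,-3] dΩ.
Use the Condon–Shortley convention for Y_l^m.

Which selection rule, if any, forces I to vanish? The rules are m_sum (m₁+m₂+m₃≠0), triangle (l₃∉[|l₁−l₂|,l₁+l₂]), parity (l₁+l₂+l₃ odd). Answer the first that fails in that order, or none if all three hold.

parity

Σmᵢ = 0  ✓
l₃∈[|l₁−l₂|,l₁+l₂]=[1,9], have l₃=4  ✓
Σlᵢ = 13 ⇒ odd  ✗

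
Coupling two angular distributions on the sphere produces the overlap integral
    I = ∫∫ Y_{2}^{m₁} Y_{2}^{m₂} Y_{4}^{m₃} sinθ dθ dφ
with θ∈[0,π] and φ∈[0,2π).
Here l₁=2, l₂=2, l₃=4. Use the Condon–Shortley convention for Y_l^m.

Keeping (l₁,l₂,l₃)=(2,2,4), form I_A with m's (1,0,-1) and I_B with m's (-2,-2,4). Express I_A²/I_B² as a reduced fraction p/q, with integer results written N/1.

Shared (l₁,l₂,l₃)=(2,2,4): N and (l;000)² cancel in I_A²/I_B².
A: Δ = 0!·4!·4!/9! = 1/630; Racah Σ t=0..0: t=0:+1/24 = 1/24; ⇒ 3j(2 2 4; 1 0 -1)² = 1/21, sgn -1
B: Δ = 0!·4!·4!/9! = 1/630; Racah Σ t=0..0: t=0:+1/576 = 1/576; ⇒ 3j(2 2 4; -2 -2 4)² = 1/9, sgn +1
I_A²/I_B² = (1/21)/(1/9) = 3/7

3/7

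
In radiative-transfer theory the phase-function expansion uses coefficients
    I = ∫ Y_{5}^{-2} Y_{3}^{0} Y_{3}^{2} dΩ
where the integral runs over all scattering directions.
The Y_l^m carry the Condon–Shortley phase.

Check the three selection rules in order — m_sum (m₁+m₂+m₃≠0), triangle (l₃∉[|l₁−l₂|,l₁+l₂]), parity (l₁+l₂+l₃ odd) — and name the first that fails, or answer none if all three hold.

parity

azimuthal sum: -2 + 0 + 2 = 0  ✓
2 ≤ 3 ≤ 8 (triangle on l)  ✓
L = 5 + 3 + 3 = 11 (odd)  ✗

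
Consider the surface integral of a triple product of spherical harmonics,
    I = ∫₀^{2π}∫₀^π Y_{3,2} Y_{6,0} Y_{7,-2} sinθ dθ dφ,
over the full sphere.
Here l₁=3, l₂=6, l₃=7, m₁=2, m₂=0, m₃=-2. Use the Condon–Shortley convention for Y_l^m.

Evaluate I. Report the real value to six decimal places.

-0.086087

m-sum 0 ✓  L=16 even ✓  3≤7≤9 ✓
Π(2lᵢ+1) = 7×13×15 = 1365
triangle coeff Δ(3,6,7) = 1/2042040
Σ_t [0,2]: t=0:+1/207360 t=1:−1/57600 t=2:+1/207360 = -1/129600
(3j)²=168/12155 [(3 6 7; 0 0 0)], sign=+1
Σ_t [0,1]: t=0:+1/207360 t=1:−1/345600 = 1/518400
(3j)²=12/2431 [(3 6 7; 2 0 -2)], sign=-1
⇒ 4πI² = 42336/454597
I = (-1)√(42336/454597/(4π)) = -0.08608683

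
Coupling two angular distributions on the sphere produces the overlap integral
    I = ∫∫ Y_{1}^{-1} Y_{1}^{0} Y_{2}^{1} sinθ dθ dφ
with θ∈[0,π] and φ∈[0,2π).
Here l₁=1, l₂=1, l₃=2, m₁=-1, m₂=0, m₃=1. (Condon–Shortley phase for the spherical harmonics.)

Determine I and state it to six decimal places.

-0.218510

Checks pass: Σm=0; 4 even; l₃=2∈[0,2].
(2·1+1)(2·1+1)(2·2+1) = 45
Δ: 0! 2! 2! / 5! → 1/30
sum: t=0:+1/1 = 1/1
3j²(1 1 2; 0 0 0) = Δ·Π!·Σ² = 2/15  (sign +1)
sum: t=0:+1/2 = 1/2
3j²(1 1 2; -1 0 1) = Δ·Π!·Σ² = 1/10  (sign -1)
combine: 4πI² = 45·2/15·1/10 = 3/5
take √, sign -1: I = -0.21850969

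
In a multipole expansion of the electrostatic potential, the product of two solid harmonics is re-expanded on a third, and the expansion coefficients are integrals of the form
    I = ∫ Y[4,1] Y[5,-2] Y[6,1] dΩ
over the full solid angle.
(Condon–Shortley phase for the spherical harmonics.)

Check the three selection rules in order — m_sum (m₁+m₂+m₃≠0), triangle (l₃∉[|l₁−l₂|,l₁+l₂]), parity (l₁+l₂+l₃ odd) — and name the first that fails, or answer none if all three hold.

parity

m₁+m₂+m₃ = 1 − 2 + 1 = 0  ✓
triangle: |4−5|=1 ≤ l₃=6 ≤ 4+5=9  ✓
parity: l₁+l₂+l₃ = 15 is odd  ✗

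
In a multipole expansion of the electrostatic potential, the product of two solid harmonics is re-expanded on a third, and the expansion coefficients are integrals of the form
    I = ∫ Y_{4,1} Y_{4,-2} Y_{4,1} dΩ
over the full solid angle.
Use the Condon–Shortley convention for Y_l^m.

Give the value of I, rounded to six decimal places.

0.144370

Rules hold: Σm=0, L=12 even, 0≤4≤8.
N = 9·9·9 = 729
Δ = 4!·4!·4!/13! = 1/450450
Racah Σ t=0..4: t=0:+1/13824 t=1:−1/216 t=2:+1/64 t=3:−1/216 t=4:+1/13824 = 5/768
⇒ 3j(4 4 4; 0 0 0)² = 18/1001, sgn +1
Racah Σ t=0..2: t=0:+1/576 t=1:−1/144 t=2:+1/576 = -1/288
⇒ 3j(4 4 4; 1 -2 1)² = 20/1001, sgn +1
4πI² = N·(3j₀)²·(3jₘ)² = 262440/1002001
I = +1·√(0.261916/4π) = 0.14436968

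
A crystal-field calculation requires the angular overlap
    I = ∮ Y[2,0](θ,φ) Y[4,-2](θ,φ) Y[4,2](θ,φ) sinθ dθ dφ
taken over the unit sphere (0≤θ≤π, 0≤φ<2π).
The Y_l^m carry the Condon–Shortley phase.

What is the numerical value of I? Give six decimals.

0.065536

Rules hold: Σm=0, L=10 even, 2≤4≤6.
N = 5·9·9 = 405
Δ = 2!·2!·6!/11! = 1/13860
Racah Σ t=0..2: t=0:+1/192 t=1:−1/36 t=2:+1/192 = -5/288
⇒ 3j(2 4 4; 0 0 0)² = 20/693, sgn -1
Racah Σ t=0..2: t=0:+1/192 t=1:−1/120 t=2:+1/2880 = -1/360
⇒ 3j(2 4 4; 0 -2 2)² = 16/3465, sgn -1
4πI² = N·(3j₀)²·(3jₘ)² = 320/5929
I = +1·√(0.053972/4π) = 0.06553591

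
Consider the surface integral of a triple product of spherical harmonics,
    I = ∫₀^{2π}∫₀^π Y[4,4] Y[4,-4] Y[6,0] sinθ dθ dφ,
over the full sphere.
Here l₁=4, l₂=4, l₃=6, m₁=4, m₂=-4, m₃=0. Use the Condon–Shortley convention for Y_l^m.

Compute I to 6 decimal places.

Checks pass: Σm=0; 14 even; l₃=6∈[0,8].
(2·4+1)(2·4+1)(2·6+1) = 1053
Δ: 2! 6! 6! / 15! → 1/1261260
sum: t=0:+1/4608 t=1:−1/1296 t=2:+1/4608 = -7/20736
3j²(4 4 6; 0 0 0) = Δ·Π!·Σ² = 20/1287  (sign -1)
sum: t=0:+1/1036800 = 1/1036800
3j²(4 4 6; 4 -4 0) = Δ·Π!·Σ² = 4/6435  (sign +1)
combine: 4πI² = 1053·20/1287·4/6435 = 16/1573
take √, sign -1: I = -0.02845055

-0.028451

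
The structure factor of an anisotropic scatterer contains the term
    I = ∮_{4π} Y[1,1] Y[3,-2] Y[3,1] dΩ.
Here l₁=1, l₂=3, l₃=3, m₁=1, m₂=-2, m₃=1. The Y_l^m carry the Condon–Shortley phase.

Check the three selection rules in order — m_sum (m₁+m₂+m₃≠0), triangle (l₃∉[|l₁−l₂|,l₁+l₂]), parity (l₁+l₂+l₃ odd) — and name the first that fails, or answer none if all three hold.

azimuthal sum: 1 − 2 + 1 = 0  ✓
2 ≤ 3 ≤ 4 (triangle on l)  ✓
L = 1 + 3 + 3 = 7 (odd)  ✗

parity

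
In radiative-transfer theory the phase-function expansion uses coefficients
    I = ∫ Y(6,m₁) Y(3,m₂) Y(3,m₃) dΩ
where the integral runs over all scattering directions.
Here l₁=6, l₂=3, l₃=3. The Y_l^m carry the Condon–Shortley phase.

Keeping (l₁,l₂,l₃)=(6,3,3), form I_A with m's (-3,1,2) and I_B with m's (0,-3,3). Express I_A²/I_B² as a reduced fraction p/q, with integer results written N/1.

l's match ⇒ only the (l;m) 3-j factors differ between A and B.
A: triangle coeff Δ(6,3,3) = 1/12012; Σ_t [4,4]: t=4:+1/5760 = 1/5760; (3j)²=9/286 [(6 3 3; -3 1 2)], sign=-1
B: triangle coeff Δ(6,3,3) = 1/12012; Σ_t [0,0]: t=0:+1/518400 = 1/518400; (3j)²=1/12012 [(6 3 3; 0 -3 3)], sign=+1
I_A²/I_B² = (9/286)/(1/12012) = 378/1

378/1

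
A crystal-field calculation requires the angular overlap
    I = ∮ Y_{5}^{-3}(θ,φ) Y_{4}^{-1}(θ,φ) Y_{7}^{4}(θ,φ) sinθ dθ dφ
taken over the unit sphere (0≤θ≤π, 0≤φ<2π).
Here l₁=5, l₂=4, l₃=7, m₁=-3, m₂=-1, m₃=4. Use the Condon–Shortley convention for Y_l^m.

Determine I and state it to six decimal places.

0.052474

Checks pass: Σm=0; 16 even; l₃=7∈[1,9].
(2·5+1)(2·4+1)(2·7+1) = 1485
Δ: 2! 8! 6! / 17! → 1/6126120
sum: t=0:+1/69120 t=1:−1/20736 t=2:+1/69120 = -1/51840
3j²(5 4 7; 0 0 0) = Δ·Π!·Σ² = 280/21879  (sign +1)
sum: t=0:+1/2903040 t=1:−1/241920 t=2:+1/345600 = -13/14515200
3j²(5 4 7; -3 -1 4) = Δ·Π!·Σ² = 13/7140  (sign +1)
combine: 4πI² = 1485·280/21879·13/7140 = 10/289
take √, sign +1: I = 0.05247424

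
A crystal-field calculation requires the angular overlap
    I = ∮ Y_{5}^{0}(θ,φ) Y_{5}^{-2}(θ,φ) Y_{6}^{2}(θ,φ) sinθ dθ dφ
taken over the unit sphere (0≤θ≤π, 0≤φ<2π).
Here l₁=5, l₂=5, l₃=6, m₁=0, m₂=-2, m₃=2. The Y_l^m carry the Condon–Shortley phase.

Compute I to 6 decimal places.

-0.043391

Checks pass: Σm=0; 16 even; l₃=6∈[0,10].
(2·5+1)(2·5+1)(2·6+1) = 1573
Δ: 4! 6! 6! / 17! → 1/28588560
sum: t=0:+1/345600 t=1:−1/13824 t=2:+1/5184 t=3:−1/13824 t=4:+1/345600 = 7/129600
3j²(5 5 6; 0 0 0) = Δ·Π!·Σ² = 80/7293  (sign +1)
sum: t=0:+1/103680 t=1:−1/13824 t=2:+1/17280 t=3:−1/207360 = -1/103680
3j²(5 5 6; 0 -2 2) = Δ·Π!·Σ² = 10/7293  (sign -1)
combine: 4πI² = 1573·80/7293·10/7293 = 800/33813
take √, sign -1: I = -0.04339086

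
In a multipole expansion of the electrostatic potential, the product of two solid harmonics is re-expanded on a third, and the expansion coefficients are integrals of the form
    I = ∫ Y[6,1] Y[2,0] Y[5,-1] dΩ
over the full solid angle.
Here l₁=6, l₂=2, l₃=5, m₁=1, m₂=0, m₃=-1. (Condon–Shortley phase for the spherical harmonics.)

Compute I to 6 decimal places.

0.000000

l₁+l₂+l₃=13 is odd: 3j(l;000)=0 ⇒ I=0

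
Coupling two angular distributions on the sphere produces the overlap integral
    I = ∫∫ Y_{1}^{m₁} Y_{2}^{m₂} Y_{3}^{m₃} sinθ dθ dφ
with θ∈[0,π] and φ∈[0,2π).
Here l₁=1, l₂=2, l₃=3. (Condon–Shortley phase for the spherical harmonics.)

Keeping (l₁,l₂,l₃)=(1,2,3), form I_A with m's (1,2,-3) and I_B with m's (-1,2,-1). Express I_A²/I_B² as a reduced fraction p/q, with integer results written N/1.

15/1

Shared (l₁,l₂,l₃)=(1,2,3): N and (l;000)² cancel in I_A²/I_B².
A: Δ = 0!·2!·4!/7! = 1/105; Racah Σ t=0..0: t=0:+1/48 = 1/48; ⇒ 3j(1 2 3; 1 2 -3)² = 1/7, sgn +1
B: Δ = 0!·2!·4!/7! = 1/105; Racah Σ t=0..0: t=0:+1/48 = 1/48; ⇒ 3j(1 2 3; -1 2 -1)² = 1/105, sgn +1
I_A²/I_B² = (1/7)/(1/105) = 15/1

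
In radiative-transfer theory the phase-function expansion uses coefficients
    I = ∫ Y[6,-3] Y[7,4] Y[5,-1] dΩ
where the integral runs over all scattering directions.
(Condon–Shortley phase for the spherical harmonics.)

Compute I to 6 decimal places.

m-sum 0 ✓  L=18 even ✓  1≤5≤13 ✓
Π(2lᵢ+1) = 13×15×11 = 2145
triangle coeff Δ(6,7,5) = 1/174594420
Σ_t [2,6]: t=2:+1/4147200 t=3:−1/207360 t=4:+1/82944 t=5:−1/207360 t=6:+1/4147200 = 1/345600
(3j)²=420/46189 [(6 7 5; 0 0 0)], sign=-1
Σ_t [5,8]: t=5:−1/12441600 t=6:+1/1036800 t=7:−1/967680 t=8:+1/8709120 = -1/29030400
(3j)²=9/146965 [(6 7 5; -3 4 -1)], sign=-1
⇒ 4πI² = 1620/1356277
I = (+1)√(1620/1356277/(4π)) = 0.00974941

0.009749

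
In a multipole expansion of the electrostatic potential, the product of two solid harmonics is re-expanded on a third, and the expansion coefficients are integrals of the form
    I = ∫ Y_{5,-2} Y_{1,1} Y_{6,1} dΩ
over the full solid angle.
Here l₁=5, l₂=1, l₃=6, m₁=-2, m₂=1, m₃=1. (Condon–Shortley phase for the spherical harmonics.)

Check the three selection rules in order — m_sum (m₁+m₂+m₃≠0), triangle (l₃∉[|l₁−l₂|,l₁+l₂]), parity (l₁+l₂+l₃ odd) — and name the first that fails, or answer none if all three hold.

m₁+m₂+m₃ = -2 + 1 + 1 = 0  ✓
triangle: |5−1|=4 ≤ l₃=6 ≤ 5+1=6  ✓
parity: l₁+l₂+l₃ = 12 is even  ✓

none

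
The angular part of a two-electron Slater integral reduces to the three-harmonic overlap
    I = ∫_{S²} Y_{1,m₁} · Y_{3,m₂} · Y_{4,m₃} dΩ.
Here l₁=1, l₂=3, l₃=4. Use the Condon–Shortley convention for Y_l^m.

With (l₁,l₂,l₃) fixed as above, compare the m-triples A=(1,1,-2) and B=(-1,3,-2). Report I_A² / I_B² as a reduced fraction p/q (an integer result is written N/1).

Shared (l₁,l₂,l₃)=(1,3,4): N and (l;000)² cancel in I_A²/I_B².
A: Δ = 0!·2!·6!/9! = 1/252; Racah Σ t=0..0: t=0:+1/96 = 1/96; ⇒ 3j(1 3 4; 1 1 -2)² = 5/84, sgn +1
B: Δ = 0!·2!·6!/9! = 1/252; Racah Σ t=0..0: t=0:+1/1440 = 1/1440; ⇒ 3j(1 3 4; -1 3 -2)² = 1/252, sgn +1
I_A²/I_B² = (5/84)/(1/252) = 15/1

15/1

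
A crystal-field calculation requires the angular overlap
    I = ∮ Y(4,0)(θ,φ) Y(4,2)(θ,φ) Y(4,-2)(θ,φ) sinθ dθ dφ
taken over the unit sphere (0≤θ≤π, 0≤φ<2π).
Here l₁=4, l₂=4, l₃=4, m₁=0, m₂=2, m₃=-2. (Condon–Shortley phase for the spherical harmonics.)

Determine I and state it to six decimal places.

-0.083698

Rules hold: Σm=0, L=12 even, 0≤4≤8.
N = 9·9·9 = 729
Δ = 4!·4!·4!/13! = 1/450450
Racah Σ t=0..4: t=0:+1/13824 t=1:−1/216 t=2:+1/64 t=3:−1/216 t=4:+1/13824 = 5/768
⇒ 3j(4 4 4; 0 0 0)² = 18/1001, sgn +1
Racah Σ t=2..4: t=2:+1/384 t=3:−1/216 t=4:+1/2304 = -11/6912
⇒ 3j(4 4 4; 0 2 -2)² = 11/1638, sgn -1
4πI² = N·(3j₀)²·(3jₘ)² = 729/8281
I = -1·√(0.0880328/4π) = -0.08369845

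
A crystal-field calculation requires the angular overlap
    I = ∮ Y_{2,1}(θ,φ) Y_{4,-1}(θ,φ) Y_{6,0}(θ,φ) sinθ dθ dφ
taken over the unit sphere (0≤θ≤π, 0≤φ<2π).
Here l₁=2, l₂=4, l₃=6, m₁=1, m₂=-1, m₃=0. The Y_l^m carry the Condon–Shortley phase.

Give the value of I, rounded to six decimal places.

Checks pass: Σm=0; 12 even; l₃=6∈[2,6].
(2·2+1)(2·4+1)(2·6+1) = 585
Δ: 0! 4! 8! / 13! → 1/6435
sum: t=0:+1/2304 = 1/2304
3j²(2 4 6; 0 0 0) = Δ·Π!·Σ² = 5/143  (sign +1)
sum: t=0:+1/4320 = 1/4320
3j²(2 4 6; 1 -1 0) = Δ·Π!·Σ² = 8/429  (sign +1)
combine: 4πI² = 585·5/143·8/429 = 600/1573
take √, sign +1: I = 0.17422334

0.174223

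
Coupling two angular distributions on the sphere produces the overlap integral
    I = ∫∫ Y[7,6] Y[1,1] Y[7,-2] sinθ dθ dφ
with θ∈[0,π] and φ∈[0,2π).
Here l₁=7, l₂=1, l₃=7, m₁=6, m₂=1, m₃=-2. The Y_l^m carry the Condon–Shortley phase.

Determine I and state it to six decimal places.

m-sum = 6 + 1 − 2 = 5 ≠ 0 ⇒ I = 0

0.000000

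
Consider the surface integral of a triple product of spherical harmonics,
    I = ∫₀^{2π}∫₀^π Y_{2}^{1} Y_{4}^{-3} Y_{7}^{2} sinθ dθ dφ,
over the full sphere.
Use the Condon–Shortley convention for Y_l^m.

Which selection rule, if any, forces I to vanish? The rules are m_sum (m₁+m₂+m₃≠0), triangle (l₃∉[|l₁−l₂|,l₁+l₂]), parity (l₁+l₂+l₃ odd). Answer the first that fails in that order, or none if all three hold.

azimuthal sum: 1 − 3 + 2 = 0  ✓
2 ≤ 7 ≤ 6 (triangle on l)  ✗
L = 2 + 4 + 7 = 13 (odd)

triangle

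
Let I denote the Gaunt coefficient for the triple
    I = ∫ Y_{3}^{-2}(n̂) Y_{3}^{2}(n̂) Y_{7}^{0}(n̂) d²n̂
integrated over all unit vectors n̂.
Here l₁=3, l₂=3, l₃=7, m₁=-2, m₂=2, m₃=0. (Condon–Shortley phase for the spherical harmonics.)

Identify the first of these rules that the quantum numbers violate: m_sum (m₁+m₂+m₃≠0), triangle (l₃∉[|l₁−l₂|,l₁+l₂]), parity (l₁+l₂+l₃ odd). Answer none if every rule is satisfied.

m₁+m₂+m₃ = -2 + 2 + 0 = 0  ✓
triangle: |3−3|=0 ≤ l₃=7 ≤ 3+3=6  ✗
parity: l₁+l₂+l₃ = 13 is odd

triangle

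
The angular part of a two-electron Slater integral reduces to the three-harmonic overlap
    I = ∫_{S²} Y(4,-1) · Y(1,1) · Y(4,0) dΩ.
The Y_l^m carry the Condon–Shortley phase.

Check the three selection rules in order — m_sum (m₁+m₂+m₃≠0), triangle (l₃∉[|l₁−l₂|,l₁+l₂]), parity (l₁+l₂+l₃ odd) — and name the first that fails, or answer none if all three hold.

parity

m₁+m₂+m₃ = -1 + 1 + 0 = 0  ✓
triangle: |4−1|=3 ≤ l₃=4 ≤ 4+1=5  ✓
parity: l₁+l₂+l₃ = 9 is odd  ✗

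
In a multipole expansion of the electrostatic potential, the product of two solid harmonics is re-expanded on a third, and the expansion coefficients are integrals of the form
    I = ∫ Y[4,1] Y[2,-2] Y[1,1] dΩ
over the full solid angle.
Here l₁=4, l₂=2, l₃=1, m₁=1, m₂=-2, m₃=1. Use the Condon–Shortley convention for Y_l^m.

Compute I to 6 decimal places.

0.000000

|4−2|≤1≤4+2 violated ⇒ I = 0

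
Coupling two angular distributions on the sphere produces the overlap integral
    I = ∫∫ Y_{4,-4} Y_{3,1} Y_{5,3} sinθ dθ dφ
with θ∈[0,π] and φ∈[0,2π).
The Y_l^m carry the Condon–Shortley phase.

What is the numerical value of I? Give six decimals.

m-sum 0 ✓  L=12 even ✓  1≤5≤7 ✓
Π(2lᵢ+1) = 9×7×11 = 693
triangle coeff Δ(4,3,5) = 1/180180
Σ_t [0,2]: t=0:+1/576 t=1:−1/144 t=2:+1/576 = -1/288
(3j)²=20/1001 [(4 3 5; 0 0 0)], sign=+1
Σ_t [2,2]: t=2:+1/5760 = 1/5760
(3j)²=56/2145 [(4 3 5; -4 1 3)], sign=+1
⇒ 4πI² = 672/1859
I = (+1)√(672/1859/(4π)) = 0.16960553

0.169606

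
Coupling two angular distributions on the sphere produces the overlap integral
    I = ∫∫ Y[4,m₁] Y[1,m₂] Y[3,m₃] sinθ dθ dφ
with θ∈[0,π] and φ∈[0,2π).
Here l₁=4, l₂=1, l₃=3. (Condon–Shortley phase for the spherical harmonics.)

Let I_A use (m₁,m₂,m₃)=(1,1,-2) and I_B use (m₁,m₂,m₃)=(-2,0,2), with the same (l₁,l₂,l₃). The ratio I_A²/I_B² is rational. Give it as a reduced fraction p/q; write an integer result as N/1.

1/4

Same 4,1,3: normalisation and zero-m 3j drop out of the ratio.
A: Δ: 2! 6! 0! / 9! → 1/252; sum: t=2:+1/240 = 1/240; 3j²(4 1 3; 1 1 -2) = Δ·Π!·Σ² = 1/84  (sign -1)
B: Δ: 2! 6! 0! / 9! → 1/252; sum: t=1:−1/120 = -1/120; 3j²(4 1 3; -2 0 2) = Δ·Π!·Σ² = 1/21  (sign +1)
I_A²/I_B² = (1/84)/(1/21) = 1/4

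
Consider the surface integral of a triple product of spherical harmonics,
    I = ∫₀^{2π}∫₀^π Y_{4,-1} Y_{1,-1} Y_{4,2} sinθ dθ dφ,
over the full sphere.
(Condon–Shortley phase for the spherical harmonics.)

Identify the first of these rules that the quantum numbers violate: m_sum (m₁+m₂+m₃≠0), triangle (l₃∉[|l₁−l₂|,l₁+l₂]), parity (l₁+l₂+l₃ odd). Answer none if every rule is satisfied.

parity

m₁+m₂+m₃ = -1 − 1 + 2 = 0  ✓
triangle: |4−1|=3 ≤ l₃=4 ≤ 4+1=5  ✓
parity: l₁+l₂+l₃ = 9 is odd  ✗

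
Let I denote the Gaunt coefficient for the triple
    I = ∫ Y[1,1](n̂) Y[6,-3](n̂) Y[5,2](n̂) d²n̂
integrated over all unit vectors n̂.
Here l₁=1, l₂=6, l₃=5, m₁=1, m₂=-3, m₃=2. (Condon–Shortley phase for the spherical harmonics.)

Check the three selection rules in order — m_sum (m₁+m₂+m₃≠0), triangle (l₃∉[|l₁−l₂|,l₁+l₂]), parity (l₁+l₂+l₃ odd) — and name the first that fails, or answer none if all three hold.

Σmᵢ = 0  ✓
l₃∈[|l₁−l₂|,l₁+l₂]=[5,7], have l₃=5  ✓
Σlᵢ = 12 ⇒ even  ✓

none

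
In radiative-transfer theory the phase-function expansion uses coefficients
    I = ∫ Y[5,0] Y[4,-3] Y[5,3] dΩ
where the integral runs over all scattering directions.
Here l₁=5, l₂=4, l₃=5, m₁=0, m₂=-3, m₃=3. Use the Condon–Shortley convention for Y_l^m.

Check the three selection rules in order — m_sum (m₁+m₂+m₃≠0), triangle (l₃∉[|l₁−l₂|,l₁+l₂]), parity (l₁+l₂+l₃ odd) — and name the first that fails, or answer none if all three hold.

none

azimuthal sum: 0 − 3 + 3 = 0  ✓
1 ≤ 5 ≤ 9 (triangle on l)  ✓
L = 5 + 4 + 5 = 14 (even)  ✓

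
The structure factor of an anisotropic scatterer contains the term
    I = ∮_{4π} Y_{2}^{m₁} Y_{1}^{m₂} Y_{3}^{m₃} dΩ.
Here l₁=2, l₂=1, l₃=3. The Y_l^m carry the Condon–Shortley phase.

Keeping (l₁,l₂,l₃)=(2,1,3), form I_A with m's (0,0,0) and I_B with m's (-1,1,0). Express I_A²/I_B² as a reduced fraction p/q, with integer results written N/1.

Shared (l₁,l₂,l₃)=(2,1,3): N and (l;000)² cancel in I_A²/I_B².
A: Δ = 0!·4!·2!/7! = 1/105; Racah Σ t=0..0: t=0:+1/4 = 1/4; ⇒ 3j(2 1 3; 0 0 0)² = 3/35, sgn -1
B: Δ = 0!·4!·2!/7! = 1/105; Racah Σ t=0..0: t=0:+1/12 = 1/12; ⇒ 3j(2 1 3; -1 1 0)² = 1/35, sgn -1
I_A²/I_B² = (3/35)/(1/35) = 3/1

3/1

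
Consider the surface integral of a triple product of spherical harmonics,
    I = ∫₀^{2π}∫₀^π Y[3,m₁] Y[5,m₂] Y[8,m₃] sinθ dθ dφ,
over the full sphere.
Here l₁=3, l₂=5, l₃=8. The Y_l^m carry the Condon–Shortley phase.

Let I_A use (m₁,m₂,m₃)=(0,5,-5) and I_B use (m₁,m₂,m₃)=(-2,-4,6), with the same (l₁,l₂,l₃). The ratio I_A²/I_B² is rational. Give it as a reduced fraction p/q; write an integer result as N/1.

Shared (l₁,l₂,l₃)=(3,5,8): N and (l;000)² cancel in I_A²/I_B².
A: Δ = 0!·6!·10!/17! = 1/136136; Racah Σ t=0..0: t=0:+1/130636800 = 1/130636800; ⇒ 3j(3 5 8; 0 5 -5)² = 1/476, sgn -1
B: Δ = 0!·6!·10!/17! = 1/136136; Racah Σ t=0..0: t=0:+1/43545600 = 1/43545600; ⇒ 3j(3 5 8; -2 -4 6)² = 1/34, sgn +1
I_A²/I_B² = (1/476)/(1/34) = 1/14

1/14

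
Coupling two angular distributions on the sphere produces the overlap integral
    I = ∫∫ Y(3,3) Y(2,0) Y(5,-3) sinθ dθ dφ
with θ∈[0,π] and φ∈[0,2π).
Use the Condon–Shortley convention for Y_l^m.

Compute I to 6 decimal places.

m-sum 0 ✓  L=10 even ✓  1≤5≤5 ✓
Π(2lᵢ+1) = 7×5×11 = 385
triangle coeff Δ(3,2,5) = 1/2310
Σ_t [0,0]: t=0:+1/144 = 1/144
(3j)²=10/231 [(3 2 5; 0 0 0)], sign=-1
Σ_t [0,0]: t=0:+1/2880 = 1/2880
(3j)²=2/165 [(3 2 5; 3 0 -3)], sign=+1
⇒ 4πI² = 20/99
I = (-1)√(20/99/(4π)) = -0.12679218

-0.126792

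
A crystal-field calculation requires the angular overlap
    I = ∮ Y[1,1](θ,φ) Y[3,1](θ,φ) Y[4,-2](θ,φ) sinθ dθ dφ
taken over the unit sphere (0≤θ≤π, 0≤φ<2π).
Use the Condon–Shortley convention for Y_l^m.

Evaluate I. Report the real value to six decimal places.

m-sum 0 ✓  L=8 even ✓  2≤4≤4 ✓
Π(2lᵢ+1) = 3×7×9 = 189
triangle coeff Δ(1,3,4) = 1/252
Σ_t [0,0]: t=0:+1/36 = 1/36
(3j)²=4/63 [(1 3 4; 0 0 0)], sign=+1
Σ_t [0,0]: t=0:+1/96 = 1/96
(3j)²=5/84 [(1 3 4; 1 1 -2)], sign=+1
⇒ 4πI² = 5/7
I = (+1)√(5/7/(4π)) = 0.23841361

0.238414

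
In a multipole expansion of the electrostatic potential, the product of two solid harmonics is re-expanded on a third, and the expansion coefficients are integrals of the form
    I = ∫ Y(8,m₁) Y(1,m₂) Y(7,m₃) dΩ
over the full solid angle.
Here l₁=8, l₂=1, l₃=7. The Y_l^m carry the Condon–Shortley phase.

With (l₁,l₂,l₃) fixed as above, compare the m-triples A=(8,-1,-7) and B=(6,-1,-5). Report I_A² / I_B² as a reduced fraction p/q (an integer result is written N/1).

l's match ⇒ only the (l;m) 3-j factors differ between A and B.
A: triangle coeff Δ(8,1,7) = 1/2040; Σ_t [0,0]: t=0:+1/174356582400 = 1/174356582400; (3j)²=1/17 [(8 1 7; 8 -1 -7)], sign=+1
B: triangle coeff Δ(8,1,7) = 1/2040; Σ_t [0,0]: t=0:+1/1916006400 = 1/1916006400; (3j)²=91/2040 [(8 1 7; 6 -1 -5)], sign=+1
I_A²/I_B² = (1/17)/(91/2040) = 120/91

120/91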